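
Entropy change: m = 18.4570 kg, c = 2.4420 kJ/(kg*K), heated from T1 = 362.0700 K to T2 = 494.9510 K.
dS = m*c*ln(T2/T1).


T2/T1 = 1.3670
ln(T2/T1) = 0.3126
dS = 18.4570 * 2.4420 * 0.3126 = 14.0905 kJ/K

14.0905 kJ/K


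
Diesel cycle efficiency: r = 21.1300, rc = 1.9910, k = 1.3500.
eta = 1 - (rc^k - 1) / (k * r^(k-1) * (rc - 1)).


r^(k-1) = 2.9088
rc^k = 2.5336
eta = 0.6059 = 60.5903%

60.5903%


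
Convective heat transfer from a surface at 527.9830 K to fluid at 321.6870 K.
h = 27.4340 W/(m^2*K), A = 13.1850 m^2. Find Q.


dT = 206.2960 K
Q = 27.4340 * 13.1850 * 206.2960 = 74620.8301 W

74620.8301 W


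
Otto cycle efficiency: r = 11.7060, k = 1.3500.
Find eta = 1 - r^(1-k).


r^(k-1) = 2.3656
eta = 1 - 1/2.3656 = 0.5773 = 57.7276%

57.7276%


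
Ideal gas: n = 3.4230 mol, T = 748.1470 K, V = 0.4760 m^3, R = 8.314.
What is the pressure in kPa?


P = nRT/V = 3.4230 * 8.314 * 748.1470 / 0.4760
= 21291.3823 / 0.4760 = 44729.7948 Pa = 44.7298 kPa

44.7298 kPa


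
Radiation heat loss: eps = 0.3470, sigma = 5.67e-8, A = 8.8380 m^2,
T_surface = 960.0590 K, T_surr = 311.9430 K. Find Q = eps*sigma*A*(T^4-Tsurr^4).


T^4 = 8.4956e+11
Tsurr^4 = 9.4689e+09
Q = 0.3470 * 5.67e-8 * 8.8380 * 8.4009e+11 = 146079.9153 W

146079.9153 W


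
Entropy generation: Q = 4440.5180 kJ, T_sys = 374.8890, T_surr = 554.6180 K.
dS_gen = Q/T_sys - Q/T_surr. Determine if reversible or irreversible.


dS_sys = 4440.5180/374.8890 = 11.8449 kJ/K
dS_surr = -4440.5180/554.6180 = -8.0064 kJ/K
dS_gen = 11.8449 - 8.0064 = 3.8384 kJ/K (irreversible)

dS_gen = 3.8384 kJ/K, irreversible


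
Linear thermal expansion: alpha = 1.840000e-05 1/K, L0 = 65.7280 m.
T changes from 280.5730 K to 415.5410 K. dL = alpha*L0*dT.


dT = 134.9680 K
dL = 1.840000e-05 * 65.7280 * 134.9680 = 0.163230 m
L_final = 65.891230 m

dL = 0.163230 m


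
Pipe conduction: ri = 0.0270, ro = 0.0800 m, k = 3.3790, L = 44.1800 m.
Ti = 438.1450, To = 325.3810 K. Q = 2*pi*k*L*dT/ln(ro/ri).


dT = 112.7640 K
ln(ro/ri) = 1.0862
Q = 2*pi*3.3790*44.1800*112.7640 / 1.0862 = 97377.4812 W

97377.4812 W


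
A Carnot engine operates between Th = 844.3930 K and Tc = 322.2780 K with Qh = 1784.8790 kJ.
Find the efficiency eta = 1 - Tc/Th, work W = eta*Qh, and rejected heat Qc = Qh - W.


eta = 1 - 322.2780/844.3930 = 0.6183
W = 0.6183 * 1784.8790 = 1103.6474 kJ
Qc = 1784.8790 - 1103.6474 = 681.2316 kJ

eta = 61.8332%, W = 1103.6474 kJ, Qc = 681.2316 kJ


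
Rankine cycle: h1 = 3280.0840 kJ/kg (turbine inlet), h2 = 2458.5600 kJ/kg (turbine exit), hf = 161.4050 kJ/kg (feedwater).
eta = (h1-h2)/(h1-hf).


W = 821.5240 kJ/kg
Q_in = 3118.6790 kJ/kg
eta = 0.2634 = 26.3421%

eta = 26.3421%


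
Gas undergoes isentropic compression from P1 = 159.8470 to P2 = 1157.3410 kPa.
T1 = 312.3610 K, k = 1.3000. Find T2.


(k-1)/k = 0.2308
(P2/P1)^exp = 1.5791
T2 = 312.3610 * 1.5791 = 493.2445 K

493.2445 K


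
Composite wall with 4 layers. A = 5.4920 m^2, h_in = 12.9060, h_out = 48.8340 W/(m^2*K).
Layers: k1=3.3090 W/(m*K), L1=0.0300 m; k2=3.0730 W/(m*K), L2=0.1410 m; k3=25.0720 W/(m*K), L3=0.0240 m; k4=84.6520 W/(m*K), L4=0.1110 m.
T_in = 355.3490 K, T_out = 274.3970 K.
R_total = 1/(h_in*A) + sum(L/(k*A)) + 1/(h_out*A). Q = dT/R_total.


R_conv_in = 1/(12.9060*5.4920) = 0.0141
R_1 = 0.0300/(3.3090*5.4920) = 0.0017
R_2 = 0.1410/(3.0730*5.4920) = 0.0084
R_3 = 0.0240/(25.0720*5.4920) = 0.0002
R_4 = 0.1110/(84.6520*5.4920) = 0.0002
R_conv_out = 1/(48.8340*5.4920) = 0.0037
R_total = 0.0283 K/W
Q = 80.9520 / 0.0283 = 2865.0025 W

R_total = 0.0283 K/W, Q = 2865.0025 W


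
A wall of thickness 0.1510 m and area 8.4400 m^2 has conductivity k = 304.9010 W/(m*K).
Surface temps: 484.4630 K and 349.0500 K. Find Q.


dT = 135.4130 K
Q = 304.9010 * 8.4400 * 135.4130 / 0.1510 = 2307728.4696 W

2307728.4696 W


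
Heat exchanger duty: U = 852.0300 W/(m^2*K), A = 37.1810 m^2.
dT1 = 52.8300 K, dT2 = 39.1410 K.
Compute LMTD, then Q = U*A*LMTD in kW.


LMTD = 45.6439 K
Q = 852.0300 * 37.1810 * 45.6439 = 1445967.7657 W = 1445.9678 kW

1445.9678 kW


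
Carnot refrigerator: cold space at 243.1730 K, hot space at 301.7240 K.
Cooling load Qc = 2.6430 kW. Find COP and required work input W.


COP = 243.1730 / 58.5510 = 4.1532
W = 2.6430 / 4.1532 = 0.6364 kW

COP = 4.1532, W = 0.6364 kW


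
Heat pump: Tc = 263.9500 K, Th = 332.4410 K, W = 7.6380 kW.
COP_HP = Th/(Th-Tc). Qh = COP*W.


COP = 332.4410 / 68.4910 = 4.8538
Qh = 4.8538 * 7.6380 = 37.0733 kW

COP = 4.8538, Qh = 37.0733 kW


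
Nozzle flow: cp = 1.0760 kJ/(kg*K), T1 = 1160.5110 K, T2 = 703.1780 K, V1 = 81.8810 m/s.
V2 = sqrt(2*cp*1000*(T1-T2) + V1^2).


dT = 457.3330 K
2*cp*1000*dT = 984180.6160
V1^2 = 6704.4982
V2 = sqrt(990885.1142) = 995.4321 m/s

995.4321 m/s


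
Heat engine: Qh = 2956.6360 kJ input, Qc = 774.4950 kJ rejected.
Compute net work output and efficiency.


W = 2956.6360 - 774.4950 = 2182.1410 kJ
eta = 2182.1410 / 2956.6360 = 0.7380 = 73.8049%

W = 2182.1410 kJ, eta = 73.8049%


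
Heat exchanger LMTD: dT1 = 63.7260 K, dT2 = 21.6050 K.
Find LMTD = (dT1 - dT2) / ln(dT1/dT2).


dT1/dT2 = 2.9496
ln(dT1/dT2) = 1.0817
LMTD = 42.1210 / 1.0817 = 38.9408 K

38.9408 K


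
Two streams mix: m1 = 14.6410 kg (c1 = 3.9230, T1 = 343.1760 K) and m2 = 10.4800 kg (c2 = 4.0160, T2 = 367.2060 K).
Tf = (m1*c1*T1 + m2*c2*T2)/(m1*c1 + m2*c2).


num = 35165.7260
den = 99.5243
Tf = 353.3380 K

353.3380 K


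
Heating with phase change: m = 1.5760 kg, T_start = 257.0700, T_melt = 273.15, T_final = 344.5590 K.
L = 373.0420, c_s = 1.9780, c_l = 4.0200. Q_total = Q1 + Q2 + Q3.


Q1 (sensible, solid) = 1.5760 * 1.9780 * 16.0800 = 50.1266 kJ
Q2 (latent) = 1.5760 * 373.0420 = 587.9142 kJ
Q3 (sensible, liquid) = 1.5760 * 4.0200 * 71.4090 = 452.4131 kJ
Q_total = 1090.4540 kJ

1090.4540 kJ


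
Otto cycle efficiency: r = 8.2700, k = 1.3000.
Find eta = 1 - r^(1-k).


r^(k-1) = 1.8847
eta = 1 - 1/1.8847 = 0.4694 = 46.9423%

46.9423%


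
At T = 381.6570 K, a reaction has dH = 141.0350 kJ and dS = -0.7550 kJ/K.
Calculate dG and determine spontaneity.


T*dS = 381.6570 * -0.7550 = -288.1510 kJ
dG = 141.0350 + 288.1510 = 429.1860 kJ (non-spontaneous)

dG = 429.1860 kJ, non-spontaneous


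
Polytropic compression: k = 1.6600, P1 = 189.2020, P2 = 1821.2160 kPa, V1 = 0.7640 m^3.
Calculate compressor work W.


(k-1)/k = 0.3976
(P2/P1)^exp = 2.4604
W = 2.5152 * 189.2020 * 0.7640 * (2.4604 - 1) = 530.9494 kJ

530.9494 kJ


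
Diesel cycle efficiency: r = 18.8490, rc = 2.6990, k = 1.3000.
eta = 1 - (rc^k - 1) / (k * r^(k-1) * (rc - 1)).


r^(k-1) = 2.4132
rc^k = 3.6355
eta = 0.5055 = 50.5531%

50.5531%


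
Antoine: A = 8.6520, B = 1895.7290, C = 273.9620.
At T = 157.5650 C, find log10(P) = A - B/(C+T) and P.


C+T = 431.5270
B/(C+T) = 4.3931
log10(P) = 8.6520 - 4.3931 = 4.2589
P = 10^4.2589 = 18152.1645 mmHg

18152.1645 mmHg


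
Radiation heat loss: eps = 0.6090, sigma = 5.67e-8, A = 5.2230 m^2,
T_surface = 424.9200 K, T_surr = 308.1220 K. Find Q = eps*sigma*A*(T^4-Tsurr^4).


T^4 = 3.2601e+10
Tsurr^4 = 9.0134e+09
Q = 0.6090 * 5.67e-8 * 5.2230 * 2.3587e+10 = 4254.0267 W

4254.0267 W


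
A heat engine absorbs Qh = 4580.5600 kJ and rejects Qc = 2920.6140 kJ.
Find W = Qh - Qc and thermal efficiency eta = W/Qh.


W = 4580.5600 - 2920.6140 = 1659.9460 kJ
eta = 1659.9460 / 4580.5600 = 0.3624 = 36.2389%

W = 1659.9460 kJ, eta = 36.2389%


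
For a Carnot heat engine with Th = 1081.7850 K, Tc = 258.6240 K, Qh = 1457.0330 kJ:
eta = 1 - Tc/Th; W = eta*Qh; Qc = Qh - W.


eta = 1 - 258.6240/1081.7850 = 0.7609
W = 0.7609 * 1457.0330 = 1108.6979 kJ
Qc = 1457.0330 - 1108.6979 = 348.3351 kJ

eta = 76.0928%, W = 1108.6979 kJ, Qc = 348.3351 kJ


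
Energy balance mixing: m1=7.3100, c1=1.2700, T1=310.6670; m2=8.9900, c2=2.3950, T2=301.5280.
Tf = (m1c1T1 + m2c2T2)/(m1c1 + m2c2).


num = 9376.3537
den = 30.8148
Tf = 304.2813 K

304.2813 K


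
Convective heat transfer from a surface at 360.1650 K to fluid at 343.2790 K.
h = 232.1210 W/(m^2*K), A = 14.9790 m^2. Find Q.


dT = 16.8860 K
Q = 232.1210 * 14.9790 * 16.8860 = 58711.6166 W

58711.6166 W


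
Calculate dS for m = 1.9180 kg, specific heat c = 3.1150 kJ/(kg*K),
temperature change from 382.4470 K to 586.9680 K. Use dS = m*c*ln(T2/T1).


T2/T1 = 1.5348
ln(T2/T1) = 0.4284
dS = 1.9180 * 3.1150 * 0.4284 = 2.5594 kJ/K

2.5594 kJ/K


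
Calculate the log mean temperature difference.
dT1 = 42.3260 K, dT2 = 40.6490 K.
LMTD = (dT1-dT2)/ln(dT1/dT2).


dT1/dT2 = 1.0413
ln(dT1/dT2) = 0.0404
LMTD = 1.6770 / 0.0404 = 41.4819 K

41.4819 K


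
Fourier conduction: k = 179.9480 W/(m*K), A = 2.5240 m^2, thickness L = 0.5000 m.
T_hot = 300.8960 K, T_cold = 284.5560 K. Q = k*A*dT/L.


dT = 16.3400 K
Q = 179.9480 * 2.5240 * 16.3400 / 0.5000 = 14842.8884 W

14842.8884 W


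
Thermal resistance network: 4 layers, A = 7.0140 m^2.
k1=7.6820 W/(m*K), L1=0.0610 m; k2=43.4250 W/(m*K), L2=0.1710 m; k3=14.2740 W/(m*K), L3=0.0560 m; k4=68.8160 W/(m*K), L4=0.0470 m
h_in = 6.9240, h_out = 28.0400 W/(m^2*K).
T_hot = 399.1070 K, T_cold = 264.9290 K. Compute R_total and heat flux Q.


R_conv_in = 1/(6.9240*7.0140) = 0.0206
R_1 = 0.0610/(7.6820*7.0140) = 0.0011
R_2 = 0.1710/(43.4250*7.0140) = 0.0006
R_3 = 0.0560/(14.2740*7.0140) = 0.0006
R_4 = 0.0470/(68.8160*7.0140) = 9.7374e-05
R_conv_out = 1/(28.0400*7.0140) = 0.0051
R_total = 0.0280 K/W
Q = 134.1780 / 0.0280 = 4787.6544 W

R_total = 0.0280 K/W, Q = 4787.6544 W


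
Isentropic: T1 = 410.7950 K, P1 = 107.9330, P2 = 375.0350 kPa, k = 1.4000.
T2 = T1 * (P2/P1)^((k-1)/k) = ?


(k-1)/k = 0.2857
(P2/P1)^exp = 1.4274
T2 = 410.7950 * 1.4274 = 586.3717 K

586.3717 K


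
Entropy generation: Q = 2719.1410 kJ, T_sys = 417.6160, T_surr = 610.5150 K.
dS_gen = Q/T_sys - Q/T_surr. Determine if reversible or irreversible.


dS_sys = 2719.1410/417.6160 = 6.5111 kJ/K
dS_surr = -2719.1410/610.5150 = -4.4538 kJ/K
dS_gen = 6.5111 - 4.4538 = 2.0573 kJ/K (irreversible)

dS_gen = 2.0573 kJ/K, irreversible


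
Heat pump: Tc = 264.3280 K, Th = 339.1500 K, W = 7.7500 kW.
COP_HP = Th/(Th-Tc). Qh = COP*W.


COP = 339.1500 / 74.8220 = 4.5328
Qh = 4.5328 * 7.7500 = 35.1289 kW

COP = 4.5328, Qh = 35.1289 kW


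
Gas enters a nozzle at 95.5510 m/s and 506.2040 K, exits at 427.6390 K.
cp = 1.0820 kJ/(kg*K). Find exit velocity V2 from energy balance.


dT = 78.5650 K
2*cp*1000*dT = 170014.6600
V1^2 = 9129.9936
V2 = sqrt(179144.6536) = 423.2548 m/s

423.2548 m/s


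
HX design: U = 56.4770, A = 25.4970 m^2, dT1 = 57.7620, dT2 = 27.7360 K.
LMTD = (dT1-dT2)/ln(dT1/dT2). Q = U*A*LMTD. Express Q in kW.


LMTD = 40.9297 K
Q = 56.4770 * 25.4970 * 40.9297 = 58938.4775 W = 58.9385 kW

58.9385 kW


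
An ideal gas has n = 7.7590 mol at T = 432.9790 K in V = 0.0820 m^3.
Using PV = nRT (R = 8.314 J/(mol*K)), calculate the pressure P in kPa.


P = nRT/V = 7.7590 * 8.314 * 432.9790 / 0.0820
= 27930.7505 / 0.0820 = 340618.9083 Pa = 340.6189 kPa

340.6189 kPa


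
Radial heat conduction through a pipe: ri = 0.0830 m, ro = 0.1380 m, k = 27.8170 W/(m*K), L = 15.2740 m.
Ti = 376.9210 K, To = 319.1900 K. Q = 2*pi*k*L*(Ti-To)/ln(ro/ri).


dT = 57.7310 K
ln(ro/ri) = 0.5084
Q = 2*pi*27.8170*15.2740*57.7310 / 0.5084 = 303134.4622 W

303134.4622 W


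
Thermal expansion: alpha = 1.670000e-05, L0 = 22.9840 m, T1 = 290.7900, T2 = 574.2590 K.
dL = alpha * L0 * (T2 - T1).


dT = 283.4690 K
dL = 1.670000e-05 * 22.9840 * 283.4690 = 0.108805 m
L_final = 23.092805 m

dL = 0.108805 m


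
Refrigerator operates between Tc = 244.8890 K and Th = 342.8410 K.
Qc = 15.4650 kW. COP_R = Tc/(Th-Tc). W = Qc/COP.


COP = 244.8890 / 97.9520 = 2.5001
W = 15.4650 / 2.5001 = 6.1858 kW

COP = 2.5001, W = 6.1858 kW


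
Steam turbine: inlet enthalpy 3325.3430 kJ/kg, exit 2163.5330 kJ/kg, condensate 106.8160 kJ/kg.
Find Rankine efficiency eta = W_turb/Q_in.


W = 1161.8100 kJ/kg
Q_in = 3218.5270 kJ/kg
eta = 0.3610 = 36.0976%

eta = 36.0976%


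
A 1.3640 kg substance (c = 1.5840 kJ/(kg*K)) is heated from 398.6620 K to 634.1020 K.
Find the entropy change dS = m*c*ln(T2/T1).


T2/T1 = 1.5906
ln(T2/T1) = 0.4641
dS = 1.3640 * 1.5840 * 0.4641 = 1.0027 kJ/K

1.0027 kJ/K


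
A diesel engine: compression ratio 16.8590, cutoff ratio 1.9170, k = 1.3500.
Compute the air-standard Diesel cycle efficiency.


r^(k-1) = 2.6878
rc^k = 2.4074
eta = 0.5770 = 57.7031%

57.7031%


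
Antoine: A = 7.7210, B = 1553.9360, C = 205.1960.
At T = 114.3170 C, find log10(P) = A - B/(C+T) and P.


C+T = 319.5130
B/(C+T) = 4.8635
log10(P) = 7.7210 - 4.8635 = 2.8575
P = 10^2.8575 = 720.3581 mmHg

720.3581 mmHg


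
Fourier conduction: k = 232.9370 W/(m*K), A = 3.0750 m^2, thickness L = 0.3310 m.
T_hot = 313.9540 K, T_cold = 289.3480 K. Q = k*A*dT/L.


dT = 24.6060 K
Q = 232.9370 * 3.0750 * 24.6060 / 0.3310 = 53247.1814 W

53247.1814 W


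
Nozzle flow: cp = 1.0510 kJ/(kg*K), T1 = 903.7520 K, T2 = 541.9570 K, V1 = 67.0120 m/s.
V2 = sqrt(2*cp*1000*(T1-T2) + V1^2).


dT = 361.7950 K
2*cp*1000*dT = 760493.0900
V1^2 = 4490.6081
V2 = sqrt(764983.6981) = 874.6335 m/s

874.6335 m/s


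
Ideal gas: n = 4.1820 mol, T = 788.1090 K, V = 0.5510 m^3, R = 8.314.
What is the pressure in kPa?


P = nRT/V = 4.1820 * 8.314 * 788.1090 / 0.5510
= 27401.8785 / 0.5510 = 49731.1769 Pa = 49.7312 kPa

49.7312 kPa


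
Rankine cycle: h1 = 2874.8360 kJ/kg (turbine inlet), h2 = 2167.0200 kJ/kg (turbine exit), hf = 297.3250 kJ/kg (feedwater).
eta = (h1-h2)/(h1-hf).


W = 707.8160 kJ/kg
Q_in = 2577.5110 kJ/kg
eta = 0.2746 = 27.4612%

eta = 27.4612%


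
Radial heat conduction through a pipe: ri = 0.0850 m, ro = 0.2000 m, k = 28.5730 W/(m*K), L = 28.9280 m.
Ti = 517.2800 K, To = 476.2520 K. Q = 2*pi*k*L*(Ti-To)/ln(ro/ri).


dT = 41.0280 K
ln(ro/ri) = 0.8557
Q = 2*pi*28.5730*28.9280*41.0280 / 0.8557 = 249017.6520 W

249017.6520 W


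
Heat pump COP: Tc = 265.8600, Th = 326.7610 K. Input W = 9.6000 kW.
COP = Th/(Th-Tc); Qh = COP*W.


COP = 326.7610 / 60.9010 = 5.3654
Qh = 5.3654 * 9.6000 = 51.5083 kW

COP = 5.3654, Qh = 51.5083 kW


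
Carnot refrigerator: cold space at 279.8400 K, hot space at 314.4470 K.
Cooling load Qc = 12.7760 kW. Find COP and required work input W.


COP = 279.8400 / 34.6070 = 8.0862
W = 12.7760 / 8.0862 = 1.5800 kW

COP = 8.0862, W = 1.5800 kW


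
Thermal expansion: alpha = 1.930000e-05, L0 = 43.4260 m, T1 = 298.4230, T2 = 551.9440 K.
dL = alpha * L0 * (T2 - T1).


dT = 253.5210 K
dL = 1.930000e-05 * 43.4260 * 253.5210 = 0.212481 m
L_final = 43.638481 m

dL = 0.212481 m


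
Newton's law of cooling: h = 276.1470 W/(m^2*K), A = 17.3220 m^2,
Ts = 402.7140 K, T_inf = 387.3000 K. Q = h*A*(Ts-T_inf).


dT = 15.4140 K
Q = 276.1470 * 17.3220 * 15.4140 = 73731.6102 W

73731.6102 W


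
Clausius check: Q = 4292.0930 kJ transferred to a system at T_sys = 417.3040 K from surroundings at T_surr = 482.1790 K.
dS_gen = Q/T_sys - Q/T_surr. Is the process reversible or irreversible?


dS_sys = 4292.0930/417.3040 = 10.2853 kJ/K
dS_surr = -4292.0930/482.1790 = -8.9015 kJ/K
dS_gen = 10.2853 - 8.9015 = 1.3838 kJ/K (irreversible)

dS_gen = 1.3838 kJ/K, irreversible


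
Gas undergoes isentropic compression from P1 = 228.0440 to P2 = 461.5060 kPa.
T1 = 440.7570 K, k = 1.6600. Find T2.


(k-1)/k = 0.3976
(P2/P1)^exp = 1.3235
T2 = 440.7570 * 1.3235 = 583.3443 K

583.3443 K


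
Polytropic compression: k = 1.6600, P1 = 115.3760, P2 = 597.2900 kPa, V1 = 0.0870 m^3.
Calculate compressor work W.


(k-1)/k = 0.3976
(P2/P1)^exp = 1.9227
W = 2.5152 * 115.3760 * 0.0870 * (1.9227 - 1) = 23.2943 kJ

23.2943 kJ


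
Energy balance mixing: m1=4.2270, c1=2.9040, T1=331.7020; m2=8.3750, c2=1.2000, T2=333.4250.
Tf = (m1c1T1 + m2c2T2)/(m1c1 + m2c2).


num = 7422.6323
den = 22.3252
Tf = 332.4776 K

332.4776 K


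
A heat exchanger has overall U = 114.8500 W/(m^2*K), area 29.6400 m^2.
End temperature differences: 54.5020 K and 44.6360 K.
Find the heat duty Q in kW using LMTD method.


LMTD = 49.4049 K
Q = 114.8500 * 29.6400 * 49.4049 = 168181.9733 W = 168.1820 kW

168.1820 kW


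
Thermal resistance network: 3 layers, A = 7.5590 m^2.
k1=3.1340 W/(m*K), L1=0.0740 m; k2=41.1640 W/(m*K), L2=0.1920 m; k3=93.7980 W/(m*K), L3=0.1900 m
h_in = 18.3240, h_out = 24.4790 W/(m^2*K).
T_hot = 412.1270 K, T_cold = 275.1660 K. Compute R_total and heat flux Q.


R_conv_in = 1/(18.3240*7.5590) = 0.0072
R_1 = 0.0740/(3.1340*7.5590) = 0.0031
R_2 = 0.1920/(41.1640*7.5590) = 0.0006
R_3 = 0.1900/(93.7980*7.5590) = 0.0003
R_conv_out = 1/(24.4790*7.5590) = 0.0054
R_total = 0.0166 K/W
Q = 136.9610 / 0.0166 = 8234.4486 W

R_total = 0.0166 K/W, Q = 8234.4486 W


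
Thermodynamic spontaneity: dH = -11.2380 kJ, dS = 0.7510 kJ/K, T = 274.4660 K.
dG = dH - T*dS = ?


T*dS = 274.4660 * 0.7510 = 206.1240 kJ
dG = -11.2380 - 206.1240 = -217.3620 kJ (spontaneous)

dG = -217.3620 kJ, spontaneous


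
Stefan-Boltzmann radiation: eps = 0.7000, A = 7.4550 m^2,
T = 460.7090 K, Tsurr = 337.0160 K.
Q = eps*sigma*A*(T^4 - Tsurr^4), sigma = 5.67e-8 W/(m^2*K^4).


T^4 = 4.5051e+10
Tsurr^4 = 1.2900e+10
Q = 0.7000 * 5.67e-8 * 7.4550 * 3.2151e+10 = 9513.0890 W

9513.0890 W


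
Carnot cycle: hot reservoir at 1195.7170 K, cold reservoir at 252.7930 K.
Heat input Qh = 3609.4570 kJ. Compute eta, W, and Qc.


eta = 1 - 252.7930/1195.7170 = 0.7886
W = 0.7886 * 3609.4570 = 2846.3622 kJ
Qc = 3609.4570 - 2846.3622 = 763.0948 kJ

eta = 78.8585%, W = 2846.3622 kJ, Qc = 763.0948 kJ


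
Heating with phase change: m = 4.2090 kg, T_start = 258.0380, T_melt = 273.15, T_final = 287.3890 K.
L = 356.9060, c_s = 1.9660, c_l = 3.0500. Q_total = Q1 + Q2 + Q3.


Q1 (sensible, solid) = 4.2090 * 1.9660 * 15.1120 = 125.0502 kJ
Q2 (latent) = 4.2090 * 356.9060 = 1502.2174 kJ
Q3 (sensible, liquid) = 4.2090 * 3.0500 * 14.2390 = 182.7925 kJ
Q_total = 1810.0600 kJ

1810.0600 kJ


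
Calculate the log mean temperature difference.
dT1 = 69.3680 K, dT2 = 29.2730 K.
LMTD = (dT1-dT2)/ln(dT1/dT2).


dT1/dT2 = 2.3697
ln(dT1/dT2) = 0.8628
LMTD = 40.0950 / 0.8628 = 46.4729 K

46.4729 K


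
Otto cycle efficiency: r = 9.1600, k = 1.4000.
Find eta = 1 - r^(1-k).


r^(k-1) = 2.4253
eta = 1 - 1/2.4253 = 0.5877 = 58.7673%

58.7673%


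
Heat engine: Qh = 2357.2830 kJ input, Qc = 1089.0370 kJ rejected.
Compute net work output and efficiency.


W = 2357.2830 - 1089.0370 = 1268.2460 kJ
eta = 1268.2460 / 2357.2830 = 0.5380 = 53.8012%

W = 1268.2460 kJ, eta = 53.8012%


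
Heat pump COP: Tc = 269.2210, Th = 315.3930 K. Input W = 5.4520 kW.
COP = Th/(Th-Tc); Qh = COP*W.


COP = 315.3930 / 46.1720 = 6.8308
Qh = 6.8308 * 5.4520 = 37.2417 kW

COP = 6.8308, Qh = 37.2417 kW


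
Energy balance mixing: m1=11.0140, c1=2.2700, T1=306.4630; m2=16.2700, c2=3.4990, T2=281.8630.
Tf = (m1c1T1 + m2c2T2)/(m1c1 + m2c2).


num = 23708.2231
den = 81.9305
Tf = 289.3699 K

289.3699 K


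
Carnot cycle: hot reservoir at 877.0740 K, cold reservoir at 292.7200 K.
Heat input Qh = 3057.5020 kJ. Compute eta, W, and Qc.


eta = 1 - 292.7200/877.0740 = 0.6663
W = 0.6663 * 3057.5020 = 2037.0727 kJ
Qc = 3057.5020 - 2037.0727 = 1020.4293 kJ

eta = 66.6254%, W = 2037.0727 kJ, Qc = 1020.4293 kJ


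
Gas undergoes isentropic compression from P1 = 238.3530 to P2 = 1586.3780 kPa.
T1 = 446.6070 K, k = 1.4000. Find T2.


(k-1)/k = 0.2857
(P2/P1)^exp = 1.7187
T2 = 446.6070 * 1.7187 = 767.5763 K

767.5763 K


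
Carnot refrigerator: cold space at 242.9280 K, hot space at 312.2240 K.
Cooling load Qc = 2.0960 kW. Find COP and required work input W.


COP = 242.9280 / 69.2960 = 3.5057
W = 2.0960 / 3.5057 = 0.5979 kW

COP = 3.5057, W = 0.5979 kW


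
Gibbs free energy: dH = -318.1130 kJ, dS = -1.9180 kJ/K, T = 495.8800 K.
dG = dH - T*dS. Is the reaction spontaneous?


T*dS = 495.8800 * -1.9180 = -951.0978 kJ
dG = -318.1130 + 951.0978 = 632.9848 kJ (non-spontaneous)

dG = 632.9848 kJ, non-spontaneous


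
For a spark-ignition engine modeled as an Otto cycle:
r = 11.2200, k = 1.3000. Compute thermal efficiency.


r^(k-1) = 2.0654
eta = 1 - 1/2.0654 = 0.5158 = 51.5825%

51.5825%


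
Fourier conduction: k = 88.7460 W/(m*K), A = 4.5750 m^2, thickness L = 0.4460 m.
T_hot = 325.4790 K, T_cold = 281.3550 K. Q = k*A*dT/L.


dT = 44.1240 K
Q = 88.7460 * 4.5750 * 44.1240 / 0.4460 = 40167.9718 W

40167.9718 W


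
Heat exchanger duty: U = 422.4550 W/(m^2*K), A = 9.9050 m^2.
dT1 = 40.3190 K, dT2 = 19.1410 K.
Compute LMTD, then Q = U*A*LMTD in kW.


LMTD = 28.4272 K
Q = 422.4550 * 9.9050 * 28.4272 = 118951.3360 W = 118.9513 kW

118.9513 kW


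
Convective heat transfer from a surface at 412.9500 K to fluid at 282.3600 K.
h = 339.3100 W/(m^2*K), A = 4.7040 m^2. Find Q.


dT = 130.5900 K
Q = 339.3100 * 4.7040 * 130.5900 = 208436.5586 W

208436.5586 W


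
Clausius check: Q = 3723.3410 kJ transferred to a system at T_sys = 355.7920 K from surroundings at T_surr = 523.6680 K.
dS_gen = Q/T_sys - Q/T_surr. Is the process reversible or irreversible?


dS_sys = 3723.3410/355.7920 = 10.4649 kJ/K
dS_surr = -3723.3410/523.6680 = -7.1101 kJ/K
dS_gen = 10.4649 - 7.1101 = 3.3548 kJ/K (irreversible)

dS_gen = 3.3548 kJ/K, irreversible


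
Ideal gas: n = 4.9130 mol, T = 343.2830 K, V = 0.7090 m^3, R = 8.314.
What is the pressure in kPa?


P = nRT/V = 4.9130 * 8.314 * 343.2830 / 0.7090
= 14021.9715 / 0.7090 = 19777.1108 Pa = 19.7771 kPa

19.7771 kPa


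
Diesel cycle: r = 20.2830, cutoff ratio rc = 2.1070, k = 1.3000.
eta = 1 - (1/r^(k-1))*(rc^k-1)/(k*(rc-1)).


r^(k-1) = 2.4668
rc^k = 2.6349
eta = 0.5395 = 53.9468%

53.9468%


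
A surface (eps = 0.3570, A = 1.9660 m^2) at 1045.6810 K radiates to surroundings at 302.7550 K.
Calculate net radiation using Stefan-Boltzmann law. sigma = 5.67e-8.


T^4 = 1.1956e+12
Tsurr^4 = 8.4017e+09
Q = 0.3570 * 5.67e-8 * 1.9660 * 1.1872e+12 = 47246.4418 W

47246.4418 W


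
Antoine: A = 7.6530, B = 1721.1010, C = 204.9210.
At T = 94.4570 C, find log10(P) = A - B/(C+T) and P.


C+T = 299.3780
B/(C+T) = 5.7489
log10(P) = 7.6530 - 5.7489 = 1.9041
P = 10^1.9041 = 80.1821 mmHg

80.1821 mmHg


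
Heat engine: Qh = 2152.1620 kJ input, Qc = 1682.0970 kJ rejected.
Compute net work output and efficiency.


W = 2152.1620 - 1682.0970 = 470.0650 kJ
eta = 470.0650 / 2152.1620 = 0.2184 = 21.8415%

W = 470.0650 kJ, eta = 21.8415%


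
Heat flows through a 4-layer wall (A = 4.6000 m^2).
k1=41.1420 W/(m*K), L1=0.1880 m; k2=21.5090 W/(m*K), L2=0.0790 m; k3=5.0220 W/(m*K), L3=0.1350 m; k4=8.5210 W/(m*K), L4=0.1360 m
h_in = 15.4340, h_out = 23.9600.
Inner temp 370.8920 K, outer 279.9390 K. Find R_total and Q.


R_conv_in = 1/(15.4340*4.6000) = 0.0141
R_1 = 0.1880/(41.1420*4.6000) = 0.0010
R_2 = 0.0790/(21.5090*4.6000) = 0.0008
R_3 = 0.1350/(5.0220*4.6000) = 0.0058
R_4 = 0.1360/(8.5210*4.6000) = 0.0035
R_conv_out = 1/(23.9600*4.6000) = 0.0091
R_total = 0.0343 K/W
Q = 90.9530 / 0.0343 = 2654.5014 W

R_total = 0.0343 K/W, Q = 2654.5014 W


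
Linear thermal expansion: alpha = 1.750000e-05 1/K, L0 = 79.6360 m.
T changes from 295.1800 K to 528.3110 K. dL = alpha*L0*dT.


dT = 233.1310 K
dL = 1.750000e-05 * 79.6360 * 233.1310 = 0.324898 m
L_final = 79.960898 m

dL = 0.324898 m


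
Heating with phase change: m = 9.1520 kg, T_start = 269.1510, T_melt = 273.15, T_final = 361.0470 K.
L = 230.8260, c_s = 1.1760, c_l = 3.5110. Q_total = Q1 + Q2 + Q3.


Q1 (sensible, solid) = 9.1520 * 1.1760 * 3.9990 = 43.0402 kJ
Q2 (latent) = 9.1520 * 230.8260 = 2112.5196 kJ
Q3 (sensible, liquid) = 9.1520 * 3.5110 * 87.8970 = 2824.3655 kJ
Q_total = 4979.9253 kJ

4979.9253 kJ


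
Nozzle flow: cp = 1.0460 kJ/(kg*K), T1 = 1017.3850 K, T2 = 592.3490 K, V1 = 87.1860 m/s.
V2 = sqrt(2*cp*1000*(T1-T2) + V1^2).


dT = 425.0360 K
2*cp*1000*dT = 889175.3120
V1^2 = 7601.3986
V2 = sqrt(896776.7106) = 946.9830 m/s

946.9830 m/s


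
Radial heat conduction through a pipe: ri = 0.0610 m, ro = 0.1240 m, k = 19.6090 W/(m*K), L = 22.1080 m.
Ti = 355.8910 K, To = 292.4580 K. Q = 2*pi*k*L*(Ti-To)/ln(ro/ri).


dT = 63.4330 K
ln(ro/ri) = 0.7094
Q = 2*pi*19.6090*22.1080*63.4330 / 0.7094 = 243558.9669 W

243558.9669 W


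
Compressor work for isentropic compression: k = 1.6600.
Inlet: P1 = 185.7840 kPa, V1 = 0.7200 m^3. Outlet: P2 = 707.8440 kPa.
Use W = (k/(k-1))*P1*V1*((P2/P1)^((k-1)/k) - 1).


(k-1)/k = 0.3976
(P2/P1)^exp = 1.7020
W = 2.5152 * 185.7840 * 0.7200 * (1.7020 - 1) = 236.1957 kJ

236.1957 kJ


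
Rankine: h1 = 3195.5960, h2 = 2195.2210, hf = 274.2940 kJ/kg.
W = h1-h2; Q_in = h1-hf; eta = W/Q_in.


W = 1000.3750 kJ/kg
Q_in = 2921.3020 kJ/kg
eta = 0.3424 = 34.2441%

eta = 34.2441%


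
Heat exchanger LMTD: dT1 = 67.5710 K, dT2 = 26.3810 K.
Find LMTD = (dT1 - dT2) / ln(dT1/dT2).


dT1/dT2 = 2.5614
ln(dT1/dT2) = 0.9405
LMTD = 41.1900 / 0.9405 = 43.7942 K

43.7942 K


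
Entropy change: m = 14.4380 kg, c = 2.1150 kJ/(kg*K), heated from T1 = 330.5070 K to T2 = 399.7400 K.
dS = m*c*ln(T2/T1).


T2/T1 = 1.2095
ln(T2/T1) = 0.1902
dS = 14.4380 * 2.1150 * 0.1902 = 5.8076 kJ/K

5.8076 kJ/K


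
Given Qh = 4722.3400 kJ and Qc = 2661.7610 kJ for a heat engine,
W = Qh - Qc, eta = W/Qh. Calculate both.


W = 4722.3400 - 2661.7610 = 2060.5790 kJ
eta = 2060.5790 / 4722.3400 = 0.4363 = 43.6347%

W = 2060.5790 kJ, eta = 43.6347%


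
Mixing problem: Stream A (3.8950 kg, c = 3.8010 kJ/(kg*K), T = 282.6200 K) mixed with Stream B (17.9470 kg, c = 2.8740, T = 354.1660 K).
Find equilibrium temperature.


num = 22451.9277
den = 66.3846
Tf = 338.2100 K

338.2100 K


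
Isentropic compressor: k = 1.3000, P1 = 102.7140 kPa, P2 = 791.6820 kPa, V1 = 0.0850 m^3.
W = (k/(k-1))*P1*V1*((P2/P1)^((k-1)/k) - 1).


(k-1)/k = 0.2308
(P2/P1)^exp = 1.6020
W = 4.3333 * 102.7140 * 0.0850 * (1.6020 - 1) = 22.7771 kJ

22.7771 kJ


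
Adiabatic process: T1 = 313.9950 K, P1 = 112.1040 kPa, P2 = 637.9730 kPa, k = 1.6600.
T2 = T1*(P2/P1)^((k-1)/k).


(k-1)/k = 0.3976
(P2/P1)^exp = 1.9964
T2 = 313.9950 * 1.9964 = 626.8671 K

626.8671 K


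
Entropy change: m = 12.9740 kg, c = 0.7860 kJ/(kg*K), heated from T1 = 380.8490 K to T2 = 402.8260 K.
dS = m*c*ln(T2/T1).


T2/T1 = 1.0577
ln(T2/T1) = 0.0561
dS = 12.9740 * 0.7860 * 0.0561 = 0.5721 kJ/K

0.5721 kJ/K


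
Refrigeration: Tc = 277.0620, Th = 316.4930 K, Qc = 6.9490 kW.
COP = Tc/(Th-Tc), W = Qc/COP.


COP = 277.0620 / 39.4310 = 7.0265
W = 6.9490 / 7.0265 = 0.9890 kW

COP = 7.0265, W = 0.9890 kW


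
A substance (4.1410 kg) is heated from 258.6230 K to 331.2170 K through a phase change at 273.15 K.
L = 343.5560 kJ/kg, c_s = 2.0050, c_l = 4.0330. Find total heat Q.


Q1 (sensible, solid) = 4.1410 * 2.0050 * 14.5270 = 120.6134 kJ
Q2 (latent) = 4.1410 * 343.5560 = 1422.6654 kJ
Q3 (sensible, liquid) = 4.1410 * 4.0330 * 58.0670 = 969.7568 kJ
Q_total = 2513.0356 kJ

2513.0356 kJ


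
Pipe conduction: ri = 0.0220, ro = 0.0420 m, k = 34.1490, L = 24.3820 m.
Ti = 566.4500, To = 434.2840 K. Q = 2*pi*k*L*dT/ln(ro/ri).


dT = 132.1660 K
ln(ro/ri) = 0.6466
Q = 2*pi*34.1490*24.3820*132.1660 / 0.6466 = 1069283.7988 W

1069283.7988 W


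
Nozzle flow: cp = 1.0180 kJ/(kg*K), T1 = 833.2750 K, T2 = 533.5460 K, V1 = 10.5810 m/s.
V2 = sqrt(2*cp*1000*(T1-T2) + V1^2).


dT = 299.7290 K
2*cp*1000*dT = 610248.2440
V1^2 = 111.9576
V2 = sqrt(610360.2016) = 781.2555 m/s

781.2555 m/s


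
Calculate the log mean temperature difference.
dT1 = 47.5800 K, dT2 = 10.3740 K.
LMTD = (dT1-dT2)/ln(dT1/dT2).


dT1/dT2 = 4.5865
ln(dT1/dT2) = 1.5231
LMTD = 37.2060 / 1.5231 = 24.4277 K

24.4277 K


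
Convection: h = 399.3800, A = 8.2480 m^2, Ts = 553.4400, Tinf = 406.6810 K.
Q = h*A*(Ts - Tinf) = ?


dT = 146.7590 K
Q = 399.3800 * 8.2480 * 146.7590 = 483436.8025 W

483436.8025 W


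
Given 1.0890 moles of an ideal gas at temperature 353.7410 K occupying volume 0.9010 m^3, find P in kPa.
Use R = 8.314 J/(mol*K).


P = nRT/V = 1.0890 * 8.314 * 353.7410 / 0.9010
= 3202.7519 / 0.9010 = 3554.6636 Pa = 3.5547 kPa

3.5547 kPa


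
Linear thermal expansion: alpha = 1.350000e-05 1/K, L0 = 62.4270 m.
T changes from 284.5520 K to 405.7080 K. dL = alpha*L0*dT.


dT = 121.1560 K
dL = 1.350000e-05 * 62.4270 * 121.1560 = 0.102106 m
L_final = 62.529106 m

dL = 0.102106 m


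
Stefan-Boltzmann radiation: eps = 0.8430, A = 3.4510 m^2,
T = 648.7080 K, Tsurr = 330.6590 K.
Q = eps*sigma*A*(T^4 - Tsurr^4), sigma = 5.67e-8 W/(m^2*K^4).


T^4 = 1.7709e+11
Tsurr^4 = 1.1954e+10
Q = 0.8430 * 5.67e-8 * 3.4510 * 1.6514e+11 = 27239.5518 W

27239.5518 W


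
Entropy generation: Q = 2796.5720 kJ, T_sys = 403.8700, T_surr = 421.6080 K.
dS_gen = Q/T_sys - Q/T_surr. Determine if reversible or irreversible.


dS_sys = 2796.5720/403.8700 = 6.9244 kJ/K
dS_surr = -2796.5720/421.6080 = -6.6331 kJ/K
dS_gen = 6.9244 - 6.6331 = 0.2913 kJ/K (irreversible)

dS_gen = 0.2913 kJ/K, irreversible


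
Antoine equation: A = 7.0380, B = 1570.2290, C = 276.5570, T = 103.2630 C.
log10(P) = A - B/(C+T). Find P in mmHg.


C+T = 379.8200
B/(C+T) = 4.1341
log10(P) = 7.0380 - 4.1341 = 2.9039
P = 10^2.9039 = 801.4199 mmHg

801.4199 mmHg


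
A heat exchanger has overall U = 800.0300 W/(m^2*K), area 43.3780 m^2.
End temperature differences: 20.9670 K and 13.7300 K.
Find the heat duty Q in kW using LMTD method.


LMTD = 17.0939 K
Q = 800.0300 * 43.3780 * 17.0939 = 593222.7867 W = 593.2228 kW

593.2228 kW


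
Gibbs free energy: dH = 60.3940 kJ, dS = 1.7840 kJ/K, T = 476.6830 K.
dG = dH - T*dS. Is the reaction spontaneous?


T*dS = 476.6830 * 1.7840 = 850.4025 kJ
dG = 60.3940 - 850.4025 = -790.0085 kJ (spontaneous)

dG = -790.0085 kJ, spontaneous


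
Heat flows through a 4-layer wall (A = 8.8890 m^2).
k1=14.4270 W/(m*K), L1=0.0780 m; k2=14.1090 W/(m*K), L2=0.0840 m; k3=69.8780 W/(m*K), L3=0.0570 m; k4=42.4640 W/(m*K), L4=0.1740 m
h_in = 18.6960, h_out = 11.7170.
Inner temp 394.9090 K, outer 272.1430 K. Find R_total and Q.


R_conv_in = 1/(18.6960*8.8890) = 0.0060
R_1 = 0.0780/(14.4270*8.8890) = 0.0006
R_2 = 0.0840/(14.1090*8.8890) = 0.0007
R_3 = 0.0570/(69.8780*8.8890) = 9.1766e-05
R_4 = 0.1740/(42.4640*8.8890) = 0.0005
R_conv_out = 1/(11.7170*8.8890) = 0.0096
R_total = 0.0174 K/W
Q = 122.7660 / 0.0174 = 7035.5786 W

R_total = 0.0174 K/W, Q = 7035.5786 W


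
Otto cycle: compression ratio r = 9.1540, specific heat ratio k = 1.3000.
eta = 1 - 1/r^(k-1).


r^(k-1) = 1.9430
eta = 1 - 1/1.9430 = 0.4853 = 48.5344%

48.5344%


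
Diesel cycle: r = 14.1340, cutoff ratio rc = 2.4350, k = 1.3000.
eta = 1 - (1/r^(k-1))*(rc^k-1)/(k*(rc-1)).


r^(k-1) = 2.2135
rc^k = 3.1802
eta = 0.4720 = 47.2025%

47.2025%


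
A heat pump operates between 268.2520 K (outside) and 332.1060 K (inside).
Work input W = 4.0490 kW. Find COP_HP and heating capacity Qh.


COP = 332.1060 / 63.8540 = 5.2010
Qh = 5.2010 * 4.0490 = 21.0589 kW

COP = 5.2010, Qh = 21.0589 kW


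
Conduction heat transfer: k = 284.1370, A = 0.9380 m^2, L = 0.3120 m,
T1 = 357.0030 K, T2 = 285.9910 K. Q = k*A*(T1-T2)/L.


dT = 71.0120 K
Q = 284.1370 * 0.9380 * 71.0120 / 0.3120 = 60660.7506 W

60660.7506 W


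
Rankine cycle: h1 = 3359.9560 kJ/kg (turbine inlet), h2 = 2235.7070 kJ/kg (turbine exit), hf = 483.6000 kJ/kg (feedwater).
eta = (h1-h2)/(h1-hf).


W = 1124.2490 kJ/kg
Q_in = 2876.3560 kJ/kg
eta = 0.3909 = 39.0859%

eta = 39.0859%


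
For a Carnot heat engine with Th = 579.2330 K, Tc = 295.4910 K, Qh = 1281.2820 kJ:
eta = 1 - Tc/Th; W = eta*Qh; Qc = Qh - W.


eta = 1 - 295.4910/579.2330 = 0.4899
W = 0.4899 * 1281.2820 = 627.6464 kJ
Qc = 1281.2820 - 627.6464 = 653.6356 kJ

eta = 48.9858%, W = 627.6464 kJ, Qc = 653.6356 kJ


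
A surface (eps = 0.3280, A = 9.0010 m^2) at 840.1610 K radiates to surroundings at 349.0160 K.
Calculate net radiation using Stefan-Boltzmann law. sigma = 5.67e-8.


T^4 = 4.9825e+11
Tsurr^4 = 1.4838e+10
Q = 0.3280 * 5.67e-8 * 9.0010 * 4.8341e+11 = 80922.2140 W

80922.2140 W


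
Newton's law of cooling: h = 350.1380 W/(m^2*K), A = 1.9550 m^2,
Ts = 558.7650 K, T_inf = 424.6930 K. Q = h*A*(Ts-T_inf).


dT = 134.0720 K
Q = 350.1380 * 1.9550 * 134.0720 = 91774.9373 W

91774.9373 W


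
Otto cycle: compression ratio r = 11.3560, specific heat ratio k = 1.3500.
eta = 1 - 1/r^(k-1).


r^(k-1) = 2.3406
eta = 1 - 1/2.3406 = 0.5728 = 57.2761%

57.2761%


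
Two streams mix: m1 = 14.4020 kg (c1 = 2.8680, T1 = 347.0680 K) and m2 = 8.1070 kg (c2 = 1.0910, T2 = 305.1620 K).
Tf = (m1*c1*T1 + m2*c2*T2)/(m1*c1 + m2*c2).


num = 17034.6992
den = 50.1497
Tf = 339.6772 K

339.6772 K


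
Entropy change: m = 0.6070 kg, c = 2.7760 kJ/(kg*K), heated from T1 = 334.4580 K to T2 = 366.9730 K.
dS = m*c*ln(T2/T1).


T2/T1 = 1.0972
ln(T2/T1) = 0.0928
dS = 0.6070 * 2.7760 * 0.0928 = 0.1563 kJ/K

0.1563 kJ/K


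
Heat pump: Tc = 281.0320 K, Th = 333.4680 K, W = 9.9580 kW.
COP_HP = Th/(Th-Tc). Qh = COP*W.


COP = 333.4680 / 52.4360 = 6.3595
Qh = 6.3595 * 9.9580 = 63.3281 kW

COP = 6.3595, Qh = 63.3281 kW


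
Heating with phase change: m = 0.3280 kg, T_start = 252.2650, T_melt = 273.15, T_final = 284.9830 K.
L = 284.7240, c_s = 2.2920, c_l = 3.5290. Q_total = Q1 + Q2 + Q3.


Q1 (sensible, solid) = 0.3280 * 2.2920 * 20.8850 = 15.7008 kJ
Q2 (latent) = 0.3280 * 284.7240 = 93.3895 kJ
Q3 (sensible, liquid) = 0.3280 * 3.5290 * 11.8330 = 13.6968 kJ
Q_total = 122.7872 kJ

122.7872 kJ


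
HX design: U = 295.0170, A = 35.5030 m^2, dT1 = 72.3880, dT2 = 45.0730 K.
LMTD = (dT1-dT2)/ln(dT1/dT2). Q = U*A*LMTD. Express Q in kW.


LMTD = 57.6561 K
Q = 295.0170 * 35.5030 * 57.6561 = 603889.5708 W = 603.8896 kW

603.8896 kW


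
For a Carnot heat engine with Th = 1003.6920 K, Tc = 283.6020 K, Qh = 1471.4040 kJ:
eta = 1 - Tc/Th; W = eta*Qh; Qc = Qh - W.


eta = 1 - 283.6020/1003.6920 = 0.7174
W = 0.7174 * 1471.4040 = 1055.6459 kJ
Qc = 1471.4040 - 1055.6459 = 415.7581 kJ

eta = 71.7441%, W = 1055.6459 kJ, Qc = 415.7581 kJ


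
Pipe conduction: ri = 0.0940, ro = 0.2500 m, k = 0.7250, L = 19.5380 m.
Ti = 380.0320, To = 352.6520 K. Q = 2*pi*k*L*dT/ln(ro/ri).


dT = 27.3800 K
ln(ro/ri) = 0.9782
Q = 2*pi*0.7250*19.5380*27.3800 / 0.9782 = 2491.2585 W

2491.2585 W


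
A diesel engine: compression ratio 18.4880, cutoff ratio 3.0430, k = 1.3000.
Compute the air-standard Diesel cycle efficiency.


r^(k-1) = 2.3992
rc^k = 4.2491
eta = 0.4901 = 49.0108%

49.0108%


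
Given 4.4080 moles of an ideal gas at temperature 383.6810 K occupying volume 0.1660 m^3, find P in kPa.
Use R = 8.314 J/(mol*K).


P = nRT/V = 4.4080 * 8.314 * 383.6810 / 0.1660
= 14061.1843 / 0.1660 = 84705.9293 Pa = 84.7059 kPa

84.7059 kPa


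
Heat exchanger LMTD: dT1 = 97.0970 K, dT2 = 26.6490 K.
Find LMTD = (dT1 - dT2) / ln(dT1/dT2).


dT1/dT2 = 3.6436
ln(dT1/dT2) = 1.2930
LMTD = 70.4480 / 1.2930 = 54.4859 K

54.4859 K


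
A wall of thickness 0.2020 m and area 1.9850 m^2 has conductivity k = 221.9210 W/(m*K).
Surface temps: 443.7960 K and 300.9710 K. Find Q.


dT = 142.8250 K
Q = 221.9210 * 1.9850 * 142.8250 / 0.2020 = 311466.8101 W

311466.8101 W


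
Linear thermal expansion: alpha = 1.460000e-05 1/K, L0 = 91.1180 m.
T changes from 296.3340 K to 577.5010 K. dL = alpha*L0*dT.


dT = 281.1670 K
dL = 1.460000e-05 * 91.1180 * 281.1670 = 0.374043 m
L_final = 91.492043 m

dL = 0.374043 m


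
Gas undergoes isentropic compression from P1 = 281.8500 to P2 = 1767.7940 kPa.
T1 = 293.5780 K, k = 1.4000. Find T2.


(k-1)/k = 0.2857
(P2/P1)^exp = 1.6898
T2 = 293.5780 * 1.6898 = 496.0849 K

496.0849 K


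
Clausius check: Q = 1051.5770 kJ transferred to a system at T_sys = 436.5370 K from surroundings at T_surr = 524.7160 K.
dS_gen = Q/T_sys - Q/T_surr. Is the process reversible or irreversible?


dS_sys = 1051.5770/436.5370 = 2.4089 kJ/K
dS_surr = -1051.5770/524.7160 = -2.0041 kJ/K
dS_gen = 2.4089 - 2.0041 = 0.4048 kJ/K (irreversible)

dS_gen = 0.4048 kJ/K, irreversible


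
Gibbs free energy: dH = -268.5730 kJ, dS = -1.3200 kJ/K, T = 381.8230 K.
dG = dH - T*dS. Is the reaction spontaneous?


T*dS = 381.8230 * -1.3200 = -504.0064 kJ
dG = -268.5730 + 504.0064 = 235.4334 kJ (non-spontaneous)

dG = 235.4334 kJ, non-spontaneous


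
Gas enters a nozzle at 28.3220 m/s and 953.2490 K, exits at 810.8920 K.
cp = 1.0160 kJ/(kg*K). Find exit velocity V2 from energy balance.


dT = 142.3570 K
2*cp*1000*dT = 289269.4240
V1^2 = 802.1357
V2 = sqrt(290071.5597) = 538.5829 m/s

538.5829 m/s


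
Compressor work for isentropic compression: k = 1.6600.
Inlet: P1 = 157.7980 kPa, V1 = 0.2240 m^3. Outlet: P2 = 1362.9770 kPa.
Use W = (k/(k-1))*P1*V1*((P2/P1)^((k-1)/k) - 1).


(k-1)/k = 0.3976
(P2/P1)^exp = 2.3567
W = 2.5152 * 157.7980 * 0.2240 * (2.3567 - 1) = 120.6111 kJ

120.6111 kJ


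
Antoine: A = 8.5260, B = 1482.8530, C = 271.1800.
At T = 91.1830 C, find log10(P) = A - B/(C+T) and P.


C+T = 362.3630
B/(C+T) = 4.0922
log10(P) = 8.5260 - 4.0922 = 4.4338
P = 10^4.4338 = 27153.4161 mmHg

27153.4161 mmHg


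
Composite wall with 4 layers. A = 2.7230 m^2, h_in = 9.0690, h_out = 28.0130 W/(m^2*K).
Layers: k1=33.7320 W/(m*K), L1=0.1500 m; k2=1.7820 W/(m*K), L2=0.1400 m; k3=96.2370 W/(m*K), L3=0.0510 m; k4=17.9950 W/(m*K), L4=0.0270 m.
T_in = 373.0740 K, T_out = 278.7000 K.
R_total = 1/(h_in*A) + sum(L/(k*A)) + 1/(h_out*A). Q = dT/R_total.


R_conv_in = 1/(9.0690*2.7230) = 0.0405
R_1 = 0.1500/(33.7320*2.7230) = 0.0016
R_2 = 0.1400/(1.7820*2.7230) = 0.0289
R_3 = 0.0510/(96.2370*2.7230) = 0.0002
R_4 = 0.0270/(17.9950*2.7230) = 0.0006
R_conv_out = 1/(28.0130*2.7230) = 0.0131
R_total = 0.0848 K/W
Q = 94.3740 / 0.0848 = 1112.4498 W

R_total = 0.0848 K/W, Q = 1112.4498 W


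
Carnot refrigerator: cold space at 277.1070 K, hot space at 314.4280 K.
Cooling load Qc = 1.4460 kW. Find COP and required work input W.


COP = 277.1070 / 37.3210 = 7.4250
W = 1.4460 / 7.4250 = 0.1947 kW

COP = 7.4250, W = 0.1947 kW


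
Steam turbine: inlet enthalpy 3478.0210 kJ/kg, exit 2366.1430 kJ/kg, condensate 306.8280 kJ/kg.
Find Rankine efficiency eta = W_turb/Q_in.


W = 1111.8780 kJ/kg
Q_in = 3171.1930 kJ/kg
eta = 0.3506 = 35.0618%

eta = 35.0618%


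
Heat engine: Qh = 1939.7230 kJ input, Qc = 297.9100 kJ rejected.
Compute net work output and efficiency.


W = 1939.7230 - 297.9100 = 1641.8130 kJ
eta = 1641.8130 / 1939.7230 = 0.8464 = 84.6416%

W = 1641.8130 kJ, eta = 84.6416%


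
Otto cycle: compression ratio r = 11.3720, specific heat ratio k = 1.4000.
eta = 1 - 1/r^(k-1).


r^(k-1) = 2.6444
eta = 1 - 1/2.6444 = 0.6218 = 62.1849%

62.1849%


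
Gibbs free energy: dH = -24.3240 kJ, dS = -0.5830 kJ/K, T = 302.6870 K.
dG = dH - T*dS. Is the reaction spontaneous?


T*dS = 302.6870 * -0.5830 = -176.4665 kJ
dG = -24.3240 + 176.4665 = 152.1425 kJ (non-spontaneous)

dG = 152.1425 kJ, non-spontaneous


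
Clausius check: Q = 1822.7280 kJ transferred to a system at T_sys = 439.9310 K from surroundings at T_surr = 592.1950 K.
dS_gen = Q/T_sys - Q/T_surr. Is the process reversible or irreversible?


dS_sys = 1822.7280/439.9310 = 4.1432 kJ/K
dS_surr = -1822.7280/592.1950 = -3.0779 kJ/K
dS_gen = 4.1432 - 3.0779 = 1.0653 kJ/K (irreversible)

dS_gen = 1.0653 kJ/K, irreversible


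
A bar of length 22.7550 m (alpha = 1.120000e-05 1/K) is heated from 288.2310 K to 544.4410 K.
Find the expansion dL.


dT = 256.2100 K
dL = 1.120000e-05 * 22.7550 * 256.2100 = 0.065297 m
L_final = 22.820297 m

dL = 0.065297 m


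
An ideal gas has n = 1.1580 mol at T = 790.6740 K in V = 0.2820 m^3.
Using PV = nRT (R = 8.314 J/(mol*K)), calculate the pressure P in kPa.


P = nRT/V = 1.1580 * 8.314 * 790.6740 / 0.2820
= 7612.3025 / 0.2820 = 26993.9805 Pa = 26.9940 kPa

26.9940 kPa


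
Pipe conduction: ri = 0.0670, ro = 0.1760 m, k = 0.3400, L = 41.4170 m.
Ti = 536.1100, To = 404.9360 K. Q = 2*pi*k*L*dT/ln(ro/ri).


dT = 131.1740 K
ln(ro/ri) = 0.9658
Q = 2*pi*0.3400*41.4170*131.1740 / 0.9658 = 12017.1605 W

12017.1605 W
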